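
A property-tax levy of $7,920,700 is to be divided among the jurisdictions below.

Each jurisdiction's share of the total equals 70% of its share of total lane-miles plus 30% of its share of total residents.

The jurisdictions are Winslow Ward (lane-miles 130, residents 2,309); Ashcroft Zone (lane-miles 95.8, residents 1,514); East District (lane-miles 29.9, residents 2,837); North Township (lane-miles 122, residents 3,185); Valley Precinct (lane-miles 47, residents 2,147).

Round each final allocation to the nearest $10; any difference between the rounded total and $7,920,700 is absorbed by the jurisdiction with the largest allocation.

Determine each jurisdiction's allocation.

Lane-miles total 424.7; residents total 11,992.
Blended shares (70% lane-miles + 30% residents): Winslow Ward 0.2720; Ashcroft Zone 0.1958; East District 0.1203; North Township 0.2808; Valley Precinct 0.1312.
Pro-rata amounts: Winslow Ward 2,154,687.07; Ashcroft Zone 1,550,674.60; East District 952,497.13; North Township 2,223,825.52; Valley Precinct 1,039,015.68.
At nearest $10: Winslow Ward $2,154,690; Ashcroft Zone $1,550,670; East District $952,500; North Township $2,223,830; Valley Precinct $1,039,020. Sum = $7,920,710.
Difference $7,920,700 − $7,920,710 = −$10 applied to largest allocation (North Township): North Township becomes $2,223,820.

Winslow Ward: $2,154,690 · Ashcroft Zone: $1,550,670 · East District: $952,500 · North Township: $2,223,820 · Valley Precinct: $1,039,020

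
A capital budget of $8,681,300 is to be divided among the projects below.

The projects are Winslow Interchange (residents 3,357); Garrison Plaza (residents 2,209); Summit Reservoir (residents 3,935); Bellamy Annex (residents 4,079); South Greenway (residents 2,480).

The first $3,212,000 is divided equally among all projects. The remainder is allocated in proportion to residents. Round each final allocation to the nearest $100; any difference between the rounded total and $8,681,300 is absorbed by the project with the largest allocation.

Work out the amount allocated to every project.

Winslow Interchange: $1,785,600 · Garrison Plaza: $1,394,700 · Summit Reservoir: $1,982,500 · Bellamy Annex: $2,031,500 · South Greenway: $1,487,000

First tranche $3,212,000 split equally: $642,400 each.
Remainder $5,469,300 by residents (total 16,060): Winslow Interchange 1,143,240.35 → $1,143,200; Garrison Plaza 752,284.17 → $752,300; Summit Reservoir 1,340,080.67 → $1,340,100; Bellamy Annex 1,389,120.47 → $1,389,100; South Greenway 844,574.35 → $844,600.
Totals: Winslow Interchange $642,400 + $1,143,200 = $1,785,600; Garrison Plaza $642,400 + $752,300 = $1,394,700; Summit Reservoir $642,400 + $1,340,100 = $1,982,500; Bellamy Annex $642,400 + $1,389,100 = $2,031,500; South Greenway $642,400 + $844,600 = $1,487,000.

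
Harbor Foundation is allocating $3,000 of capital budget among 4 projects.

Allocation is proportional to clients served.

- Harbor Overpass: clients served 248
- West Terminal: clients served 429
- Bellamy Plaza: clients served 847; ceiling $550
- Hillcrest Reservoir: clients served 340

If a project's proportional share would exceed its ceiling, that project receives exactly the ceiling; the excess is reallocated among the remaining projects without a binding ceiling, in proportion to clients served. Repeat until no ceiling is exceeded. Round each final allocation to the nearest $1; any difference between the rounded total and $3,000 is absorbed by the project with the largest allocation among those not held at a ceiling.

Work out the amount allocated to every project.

Harbor Overpass: $597; West Terminal: $1,034; Bellamy Plaza: $550; Hillcrest Reservoir: $819

Sum of clients served: 1,864.
Unconstrained shares: Harbor Overpass 399.14; West Terminal 690.45; Bellamy Plaza 1,363.20; Hillcrest Reservoir 547.21.
Cap binds for Bellamy Plaza ($550); residual $2,450 reallocated over remaining clients served 1,017.
Shares after redistribution: Harbor Overpass 597.44 → $597; West Terminal 1,033.48 → $1,033; Hillcrest Reservoir 819.08 → $819.
Rounding difference +$1 applied to West Terminal → $1,034.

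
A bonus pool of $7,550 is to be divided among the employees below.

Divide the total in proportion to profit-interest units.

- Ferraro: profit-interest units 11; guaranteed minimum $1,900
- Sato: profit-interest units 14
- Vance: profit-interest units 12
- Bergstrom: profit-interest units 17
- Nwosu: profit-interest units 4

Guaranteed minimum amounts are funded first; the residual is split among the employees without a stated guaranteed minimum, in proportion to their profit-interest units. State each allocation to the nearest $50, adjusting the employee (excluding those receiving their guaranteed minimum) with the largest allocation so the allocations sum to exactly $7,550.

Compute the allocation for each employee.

Ferraro: $1,900; Sato: $1,700; Vance: $1,450; Bergstrom: $2,000; Nwosu: $500

Fund the minimums — Ferraro $1,900. Balance $5,650.
Balance split over remaining profit-interest units 47: Sato 1,682.98 → $1,700; Vance 1,442.55 → $1,450; Bergstrom 2,043.62 → $2,050; Nwosu 480.85 → $500.
Rounding difference −$50 applied to Bergstrom → $2,000.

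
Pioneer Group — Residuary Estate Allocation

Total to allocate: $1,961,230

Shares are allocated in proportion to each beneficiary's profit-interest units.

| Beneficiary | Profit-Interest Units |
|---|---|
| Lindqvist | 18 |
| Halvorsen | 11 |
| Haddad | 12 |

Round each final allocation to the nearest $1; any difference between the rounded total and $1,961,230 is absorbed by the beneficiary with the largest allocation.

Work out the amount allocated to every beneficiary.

Lindqvist: $861,027; Halvorsen: $526,184; Haddad: $574,019

Total profit-interest units = 41.
Unrounded shares: Lindqvist 18/41 × $1,961,230 = 861,027.80; Halvorsen 11/41 × $1,961,230 = 526,183.66; Haddad 12/41 × $1,961,230 = 574,018.54.
Rounded to nearest $1: Lindqvist $861,028; Halvorsen $526,184; Haddad $574,019. Sum = $1,961,231.
Difference $1,961,230 − $1,961,231 = −$1 applied to largest allocation (Lindqvist): Lindqvist becomes $861,027.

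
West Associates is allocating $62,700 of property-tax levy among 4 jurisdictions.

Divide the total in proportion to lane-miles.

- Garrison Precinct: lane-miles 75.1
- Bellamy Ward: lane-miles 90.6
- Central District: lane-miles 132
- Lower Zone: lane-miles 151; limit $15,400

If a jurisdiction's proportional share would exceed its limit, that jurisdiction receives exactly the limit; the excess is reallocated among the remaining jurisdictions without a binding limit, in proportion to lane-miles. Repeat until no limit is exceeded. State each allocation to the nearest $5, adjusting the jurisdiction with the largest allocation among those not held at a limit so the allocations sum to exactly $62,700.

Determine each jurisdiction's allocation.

Combined lane-miles = 448.7.
Unconstrained shares: Garrison Precinct 10,494.25; Bellamy Ward 12,660.17; Central District 18,445.29; Lower Zone 21,100.29.
Held at cap: Lower Zone ($15,400); remaining pool $47,300 reallocated over remaining lane-miles 297.7.
Redistributed shares: Garrison Precinct 11,932.25 → $11,930; Bellamy Ward 14,394.96 → $14,395; Central District 20,972.79 → $20,975.

Garrison Precinct: $11,930; Bellamy Ward: $14,395; Central District: $20,975; Lower Zone: $15,400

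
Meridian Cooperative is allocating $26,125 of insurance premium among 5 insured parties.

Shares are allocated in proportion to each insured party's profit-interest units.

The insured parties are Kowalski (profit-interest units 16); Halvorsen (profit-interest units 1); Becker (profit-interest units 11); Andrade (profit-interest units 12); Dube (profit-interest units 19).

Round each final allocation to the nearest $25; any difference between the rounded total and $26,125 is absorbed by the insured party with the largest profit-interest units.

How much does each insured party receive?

Total profit-interest units = 59.
Unrounded shares: Kowalski 16/59 × $26,125 = 7,084.75; Halvorsen 1/59 × $26,125 = 442.80; Becker 11/59 × $26,125 = 4,870.76; Andrade 12/59 × $26,125 = 5,313.56; Dube 19/59 × $26,125 = 8,413.14.
Rounded to nearest $25: Kowalski $7,075; Halvorsen $450; Becker $4,875; Andrade $5,325; Dube $8,425. Sum = $26,150.
Difference $26,125 − $26,150 = −$25 applied to largest profit-interest units (Dube): Dube becomes $8,400.

Kowalski: $7,075; Halvorsen: $450; Becker: $4,875; Andrade: $5,325; Dube: $8,400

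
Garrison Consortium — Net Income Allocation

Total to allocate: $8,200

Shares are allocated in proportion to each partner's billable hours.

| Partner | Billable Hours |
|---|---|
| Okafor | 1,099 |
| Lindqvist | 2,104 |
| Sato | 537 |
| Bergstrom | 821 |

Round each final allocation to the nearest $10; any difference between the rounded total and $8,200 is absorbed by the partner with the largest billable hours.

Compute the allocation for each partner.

Combined billable hours = 4,561.
Unrounded shares: Okafor 1,099/4,561 × $8,200 = 1,975.84; Lindqvist 2,104/4,561 × $8,200 = 3,782.68; Sato 537/4,561 × $8,200 = 965.45; Bergstrom 821/4,561 × $8,200 = 1,476.04.
Rounded to nearest $10: Okafor $1,980; Lindqvist $3,780; Sato $970; Bergstrom $1,480. Sum = $8,210.
Difference $8,200 − $8,210 = −$10 applied to largest billable hours (Lindqvist): Lindqvist becomes $3,770.

Okafor: $1,980 | Lindqvist: $3,770 | Sato: $970 | Bergstrom: $1,480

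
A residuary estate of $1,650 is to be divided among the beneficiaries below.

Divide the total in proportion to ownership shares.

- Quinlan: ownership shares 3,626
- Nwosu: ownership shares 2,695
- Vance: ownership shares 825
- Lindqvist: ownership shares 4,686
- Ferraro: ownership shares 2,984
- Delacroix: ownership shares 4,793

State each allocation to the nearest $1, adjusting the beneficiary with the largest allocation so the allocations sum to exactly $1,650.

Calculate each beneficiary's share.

Quinlan: $305 | Nwosu: $227 | Vance: $69 | Lindqvist: $394 | Ferraro: $251 | Delacroix: $404

Combined ownership shares = 19,609.
Raw shares: Quinlan 3,626/19,609 × $1,650 = 305.11; Nwosu 2,695/19,609 × $1,650 = 226.77; Vance 825/19,609 × $1,650 = 69.42; Lindqvist 4,686/19,609 × $1,650 = 394.30; Ferraro 2,984/19,609 × $1,650 = 251.09; Delacroix 4,793/19,609 × $1,650 = 403.31.
Rounded to nearest $1: Quinlan $305; Nwosu $227; Vance $69; Lindqvist $394; Ferraro $251; Delacroix $403. Sum = $1,649.
Difference $1,650 − $1,649 = +$1 applied to largest allocation (Delacroix): Delacroix becomes $404.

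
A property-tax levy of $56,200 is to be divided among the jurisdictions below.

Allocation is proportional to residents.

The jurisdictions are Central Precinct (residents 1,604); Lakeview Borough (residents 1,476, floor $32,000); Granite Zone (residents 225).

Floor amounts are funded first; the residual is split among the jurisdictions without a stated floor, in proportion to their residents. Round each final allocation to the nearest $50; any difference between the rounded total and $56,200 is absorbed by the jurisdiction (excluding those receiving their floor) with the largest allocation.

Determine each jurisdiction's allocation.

Fund the minimums — Lakeview Borough $32,000. Balance $24,200.
Balance split over remaining residents 1,829: Central Precinct 21,222.96 → $21,200; Granite Zone 2,977.04 → $3,000.

Central Precinct: $21,200 | Lakeview Borough: $32,000 | Granite Zone: $3,000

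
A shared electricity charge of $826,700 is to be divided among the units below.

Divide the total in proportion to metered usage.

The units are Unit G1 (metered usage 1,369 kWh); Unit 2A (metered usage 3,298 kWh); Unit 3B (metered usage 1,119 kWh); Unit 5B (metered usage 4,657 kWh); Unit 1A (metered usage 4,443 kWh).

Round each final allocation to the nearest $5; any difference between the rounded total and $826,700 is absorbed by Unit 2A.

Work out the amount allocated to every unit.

Unit G1: $76,030 · Unit 2A: $183,150 · Unit 3B: $62,145 · Unit 5B: $258,630 · Unit 1A: $246,745

Combined metered usage = 14,886.
Unrounded shares: Unit G1 1,369/14,886 × $826,700 = 76,027.97; Unit 2A 3,298/14,886 × $826,700 = 183,155.76; Unit 3B 1,119/14,886 × $826,700 = 62,144.12; Unit 5B 4,657/14,886 × $826,700 = 258,628.37; Unit 1A 4,443/14,886 × $826,700 = 246,743.79.
Rounded to nearest $5: Unit G1 $76,030; Unit 2A $183,155; Unit 3B $62,145; Unit 5B $258,630; Unit 1A $246,745. Sum = $826,705.
Difference $826,700 − $826,705 = −$5 applied to Unit 2A: Unit 2A becomes $183,150.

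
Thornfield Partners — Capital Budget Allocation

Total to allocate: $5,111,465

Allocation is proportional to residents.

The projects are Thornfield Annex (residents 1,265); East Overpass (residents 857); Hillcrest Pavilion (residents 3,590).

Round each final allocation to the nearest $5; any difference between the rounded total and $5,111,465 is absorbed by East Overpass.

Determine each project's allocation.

Total residents = 5,712.
Raw shares: Thornfield Annex 1,265/5,712 × $5,111,465 = 1,132,003.37; East Overpass 857/5,712 × $5,111,465 = 766,898.72; Hillcrest Pavilion 3,590/5,712 × $5,111,465 = 3,212,562.91.
After rounding ($5): Thornfield Annex $1,132,005; East Overpass $766,900; Hillcrest Pavilion $3,212,565. Sum = $5,111,470.
Difference $5,111,465 − $5,111,470 = −$5 applied to East Overpass: East Overpass becomes $766,895.

Thornfield Annex: $1,132,005 | East Overpass: $766,895 | Hillcrest Pavilion: $3,212,565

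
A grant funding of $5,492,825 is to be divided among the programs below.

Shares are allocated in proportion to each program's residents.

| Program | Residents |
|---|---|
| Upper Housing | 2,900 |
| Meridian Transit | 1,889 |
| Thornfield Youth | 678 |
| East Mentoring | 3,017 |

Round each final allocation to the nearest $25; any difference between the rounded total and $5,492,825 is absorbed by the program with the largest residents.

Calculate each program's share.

Upper Housing: $1,877,550 · Meridian Transit: $1,223,000 · Thornfield Youth: $438,950 · East Mentoring: $1,953,325

Combined residents = 8,484.
Unrounded shares: Upper Housing 2,900/8,484 × $5,492,825 = 1,877,556.87; Meridian Transit 1,889/8,484 × $5,492,825 = 1,223,001.70; Thornfield Youth 678/8,484 × $5,492,825 = 438,959.85; East Mentoring 3,017/8,484 × $5,492,825 = 1,953,306.58.
At nearest $25: Upper Housing $1,877,550; Meridian Transit $1,223,000; Thornfield Youth $438,950; East Mentoring $1,953,300. Sum = $5,492,800.
Difference $5,492,825 − $5,492,800 = +$25 applied to largest residents (East Mentoring): East Mentoring becomes $1,953,325.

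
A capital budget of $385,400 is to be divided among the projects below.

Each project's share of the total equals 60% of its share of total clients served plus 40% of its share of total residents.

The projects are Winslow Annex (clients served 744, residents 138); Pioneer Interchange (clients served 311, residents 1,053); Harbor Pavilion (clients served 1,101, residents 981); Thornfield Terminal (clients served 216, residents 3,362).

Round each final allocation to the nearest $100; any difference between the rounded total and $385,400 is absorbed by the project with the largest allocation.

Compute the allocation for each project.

Winslow Annex: $76,400 | Pioneer Interchange: $59,700 | Harbor Pavilion: $134,600 | Thornfield Terminal: $114,700

Totals — clients served 2,372, residents 5,534.
Composite weights (60% clients served + 40% residents): Winslow Annex 0.1982; Pioneer Interchange 0.1548; Harbor Pavilion 0.3494; Thornfield Terminal 0.2976.
Raw shares: Winslow Annex 76,374.84; Pioneer Interchange 59,651.87; Harbor Pavilion 134,661.18; Thornfield Terminal 114,712.11.
After rounding ($100): Winslow Annex $76,400; Pioneer Interchange $59,700; Harbor Pavilion $134,700; Thornfield Terminal $114,700. Sum = $385,500.
Difference $385,400 − $385,500 = −$100 applied to largest allocation (Harbor Pavilion): Harbor Pavilion becomes $134,600.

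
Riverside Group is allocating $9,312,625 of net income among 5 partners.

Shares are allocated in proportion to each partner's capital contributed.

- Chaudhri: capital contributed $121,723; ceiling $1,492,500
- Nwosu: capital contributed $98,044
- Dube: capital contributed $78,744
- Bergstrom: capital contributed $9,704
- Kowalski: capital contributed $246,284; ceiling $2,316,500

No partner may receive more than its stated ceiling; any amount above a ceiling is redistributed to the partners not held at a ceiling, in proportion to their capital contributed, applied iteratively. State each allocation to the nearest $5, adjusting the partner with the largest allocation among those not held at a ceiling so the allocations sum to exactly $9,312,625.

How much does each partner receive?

Chaudhri: $1,492,500 | Nwosu: $2,893,405 | Dube: $2,323,840 | Bergstrom: $286,380 | Kowalski: $2,316,500

Capital contributed total: 554,499.
Proportional shares (ignoring caps): Chaudhri 2,044,297.02; Nwosu 1,646,616.14; Dube 1,322,479.11; Bergstrom 162,975.43; Kowalski 4,136,257.30.
Cap binds for Chaudhri ($1,492,500), Kowalski ($2,316,500); balance $5,503,625 reallocated over remaining capital contributed 186,492.
Shares after redistribution: Nwosu 2,893,407.81 → $2,893,410; Dube 2,323,839.34 → $2,323,840; Bergstrom 286,377.84 → $286,380.
Rounding difference −$5 applied to Nwosu → $2,893,405.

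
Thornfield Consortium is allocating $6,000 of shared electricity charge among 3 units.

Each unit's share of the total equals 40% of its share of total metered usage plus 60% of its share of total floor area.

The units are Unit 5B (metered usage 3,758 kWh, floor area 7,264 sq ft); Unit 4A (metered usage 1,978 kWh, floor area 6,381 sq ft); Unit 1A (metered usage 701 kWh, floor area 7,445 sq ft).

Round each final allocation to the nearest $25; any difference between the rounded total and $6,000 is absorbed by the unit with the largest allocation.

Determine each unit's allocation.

Totals — metered usage 6,437, floor area 21,090.
Blended shares (40% metered usage + 60% floor area): Unit 5B 0.4402; Unit 4A 0.3045; Unit 1A 0.2554.
Raw shares: Unit 5B 2,641.09; Unit 4A 1,826.70; Unit 1A 1,532.20.
After rounding ($25): Unit 5B $2,650; Unit 4A $1,825; Unit 1A $1,525. Sum = $6,000.
Sum already equals the total — no adjustment.

Unit 5B: $2,650 | Unit 4A: $1,825 | Unit 1A: $1,525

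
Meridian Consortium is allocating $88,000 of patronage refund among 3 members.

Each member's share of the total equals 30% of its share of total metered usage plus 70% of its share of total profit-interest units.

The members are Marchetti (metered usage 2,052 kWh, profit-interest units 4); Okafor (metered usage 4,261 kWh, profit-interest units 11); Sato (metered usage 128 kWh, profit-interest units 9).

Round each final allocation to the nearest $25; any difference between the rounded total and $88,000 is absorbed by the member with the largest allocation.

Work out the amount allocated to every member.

Totals — metered usage 6,441, profit-interest units 24.
Combined weights (30% metered usage + 70% profit-interest units): Marchetti 0.2122; Okafor 0.5193; Sato 0.2685.
Pro-rata amounts: Marchetti 18,677.29; Okafor 45,698.07; Sato 23,624.64.
At nearest $25: Marchetti $18,675; Okafor $45,700; Sato $23,625. Sum = $88,000.
No rounding difference to absorb.

Marchetti: $18,675; Okafor: $45,700; Sato: $23,625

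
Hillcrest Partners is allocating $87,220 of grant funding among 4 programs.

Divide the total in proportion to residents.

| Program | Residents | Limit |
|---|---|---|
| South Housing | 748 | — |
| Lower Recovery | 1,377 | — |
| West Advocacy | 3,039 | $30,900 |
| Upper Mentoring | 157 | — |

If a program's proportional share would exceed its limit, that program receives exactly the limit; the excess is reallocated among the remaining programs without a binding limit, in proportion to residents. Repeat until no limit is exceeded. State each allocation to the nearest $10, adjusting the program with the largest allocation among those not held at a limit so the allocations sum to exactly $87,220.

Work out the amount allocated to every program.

South Housing: $18,460 | Lower Recovery: $33,990 | West Advocacy: $30,900 | Upper Mentoring: $3,870

Combined residents = 5,321.
Unconstrained shares: South Housing 12,260.96; Lower Recovery 22,571.31; West Advocacy 49,814.24; Upper Mentoring 2,573.49.
Cap binds for West Advocacy ($30,900); remaining pool $56,320 reallocated over remaining residents 2,282.
Remaining shares: South Housing 18,460.72 → $18,460; Lower Recovery 33,984.50 → $33,980; Upper Mentoring 3,874.78 → $3,870.
Rounding difference +$10 applied to Lower Recovery → $33,990.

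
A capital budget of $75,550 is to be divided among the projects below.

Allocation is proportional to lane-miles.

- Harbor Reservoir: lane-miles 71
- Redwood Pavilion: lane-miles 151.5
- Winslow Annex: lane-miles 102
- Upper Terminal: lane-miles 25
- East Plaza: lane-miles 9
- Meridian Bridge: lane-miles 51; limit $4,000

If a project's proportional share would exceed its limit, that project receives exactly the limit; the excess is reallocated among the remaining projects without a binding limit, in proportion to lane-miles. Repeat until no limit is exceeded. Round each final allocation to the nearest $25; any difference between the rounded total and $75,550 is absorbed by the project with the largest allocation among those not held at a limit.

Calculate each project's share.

Total lane-miles = 409.5.
Unconstrained shares: Harbor Reservoir 13,099.02; Redwood Pavilion 27,950.73; Winslow Annex 18,818.32; Upper Terminal 4,612.33; East Plaza 1,660.44; Meridian Bridge 9,409.16.
Held at cap: Meridian Bridge ($4,000); residual $71,550 reallocated over remaining lane-miles 358.5.
Redistributed shares: Harbor Reservoir 14,170.29 → $14,175; Redwood Pavilion 30,236.61 → $30,225; Winslow Annex 20,357.32 → $20,350; Upper Terminal 4,989.54 → $5,000; East Plaza 1,796.23 → $1,800.

Harbor Reservoir: $14,175 | Redwood Pavilion: $30,225 | Winslow Annex: $20,350 | Upper Terminal: $5,000 | East Plaza: $1,800 | Meridian Bridge: $4,000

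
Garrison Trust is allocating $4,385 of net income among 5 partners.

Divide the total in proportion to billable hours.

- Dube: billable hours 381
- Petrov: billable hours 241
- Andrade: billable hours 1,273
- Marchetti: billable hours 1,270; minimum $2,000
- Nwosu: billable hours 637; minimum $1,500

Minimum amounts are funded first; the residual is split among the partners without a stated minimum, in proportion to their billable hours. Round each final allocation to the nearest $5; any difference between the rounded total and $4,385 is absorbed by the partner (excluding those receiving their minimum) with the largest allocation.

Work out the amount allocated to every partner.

Minimums first: Marchetti $2,000; Nwosu $1,500. Residual $885.
Residual split over remaining billable hours 1,895: Dube 177.93 → $180; Petrov 112.55 → $115; Andrade 594.51 → $595.
Rounding difference −$5 applied to Andrade → $590.

Dube: $180 | Petrov: $115 | Andrade: $590 | Marchetti: $2,000 | Nwosu: $1,500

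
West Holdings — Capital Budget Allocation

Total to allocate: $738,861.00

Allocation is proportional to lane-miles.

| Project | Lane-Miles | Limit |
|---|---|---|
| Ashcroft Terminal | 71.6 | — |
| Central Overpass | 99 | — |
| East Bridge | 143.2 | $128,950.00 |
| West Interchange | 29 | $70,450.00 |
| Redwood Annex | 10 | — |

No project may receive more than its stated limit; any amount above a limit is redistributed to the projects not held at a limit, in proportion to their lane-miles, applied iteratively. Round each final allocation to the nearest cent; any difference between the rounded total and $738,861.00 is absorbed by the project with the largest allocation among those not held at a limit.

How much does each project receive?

Ashcroft Terminal: $213,872.69 · Central Overpass: $295,717.82 · East Bridge: $128,950.00 · West Interchange: $70,450.00 · Redwood Annex: $29,870.49

Sum of lane-miles: 352.8.
Proportional shares (ignoring caps): Ashcroft Terminal 149,950.2483; Central Overpass 207,333.4439; East Bridge 299,900.4966; West Interchange 60,734.0391; Redwood Annex 20,942.7721.
Held at cap: East Bridge ($128,950.00); balance $609,911.00 reallocated over remaining lane-miles 209.6.
Held at cap: West Interchange ($70,450.00); balance $539,461.00 reallocated over remaining lane-miles 180.6.
Remaining shares: Ashcroft Terminal 213,872.6888 → $213,872.69; Central Overpass 295,717.8239 → $295,717.82; Redwood Annex 29,870.4873 → $29,870.49.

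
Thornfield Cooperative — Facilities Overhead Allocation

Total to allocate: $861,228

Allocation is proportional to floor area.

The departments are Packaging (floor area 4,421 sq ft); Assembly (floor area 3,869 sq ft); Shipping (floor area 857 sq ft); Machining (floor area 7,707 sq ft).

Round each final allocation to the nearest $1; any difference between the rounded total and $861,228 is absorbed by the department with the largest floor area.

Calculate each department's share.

Sum of floor area: 16,854.
Proportional shares: Packaging 4,421/16,854 × $861,228 = 225,910.11; Assembly 3,869/16,854 × $861,228 = 197,703.28; Shipping 857/16,854 × $861,228 = 43,792.12; Machining 7,707/16,854 × $861,228 = 393,822.49.
At nearest $1: Packaging $225,910; Assembly $197,703; Shipping $43,792; Machining $393,822. Sum = $861,227.
Difference $861,228 − $861,227 = +$1 applied to largest floor area (Machining): Machining becomes $393,823.

Packaging: $225,910; Assembly: $197,703; Shipping: $43,792; Machining: $393,823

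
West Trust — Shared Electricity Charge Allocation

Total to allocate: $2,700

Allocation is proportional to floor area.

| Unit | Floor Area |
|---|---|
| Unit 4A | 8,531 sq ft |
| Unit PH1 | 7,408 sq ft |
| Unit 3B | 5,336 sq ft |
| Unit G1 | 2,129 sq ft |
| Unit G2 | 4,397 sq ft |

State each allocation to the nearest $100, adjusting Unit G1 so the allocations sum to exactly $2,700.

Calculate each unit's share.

Combined floor area = 27,801.
Unrounded shares: Unit 4A 8,531/27,801 × $2,700 = 828.52; Unit PH1 7,408/27,801 × $2,700 = 719.46; Unit 3B 5,336/27,801 × $2,700 = 518.23; Unit G1 2,129/27,801 × $2,700 = 206.77; Unit G2 4,397/27,801 × $2,700 = 427.03.
After rounding ($100): Unit 4A $800; Unit PH1 $700; Unit 3B $500; Unit G1 $200; Unit G2 $400. Sum = $2,600.
Difference $2,700 − $2,600 = +$100 applied to Unit G1: Unit G1 becomes $300.

Unit 4A: $800 · Unit PH1: $700 · Unit 3B: $500 · Unit G1: $300 · Unit G2: $400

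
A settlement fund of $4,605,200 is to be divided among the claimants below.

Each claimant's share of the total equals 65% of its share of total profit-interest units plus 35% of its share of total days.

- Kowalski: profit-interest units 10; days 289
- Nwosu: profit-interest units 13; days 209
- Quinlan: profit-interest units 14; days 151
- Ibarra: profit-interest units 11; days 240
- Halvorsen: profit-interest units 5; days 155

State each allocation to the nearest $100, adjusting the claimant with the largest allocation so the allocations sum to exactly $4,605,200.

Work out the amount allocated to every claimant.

Kowalski: $1,011,000; Nwosu: $1,056,900; Quinlan: $1,023,800; Ibarra: $991,800; Halvorsen: $521,700

Profit-interest units total 53; days total 1,044.
Composite weights (65% profit-interest units + 35% days): Kowalski 0.2195; Nwosu 0.2295; Quinlan 0.2223; Ibarra 0.2154; Halvorsen 0.1133.
Raw shares: Kowalski 1,010,972.57; Nwosu 1,056,898.06; Quinlan 1,023,831.37; Ibarra 991,800.88; Halvorsen 521,697.12.
After rounding ($100): Kowalski $1,011,000; Nwosu $1,056,900; Quinlan $1,023,800; Ibarra $991,800; Halvorsen $521,700. Sum = $4,605,200.
No rounding difference to absorb.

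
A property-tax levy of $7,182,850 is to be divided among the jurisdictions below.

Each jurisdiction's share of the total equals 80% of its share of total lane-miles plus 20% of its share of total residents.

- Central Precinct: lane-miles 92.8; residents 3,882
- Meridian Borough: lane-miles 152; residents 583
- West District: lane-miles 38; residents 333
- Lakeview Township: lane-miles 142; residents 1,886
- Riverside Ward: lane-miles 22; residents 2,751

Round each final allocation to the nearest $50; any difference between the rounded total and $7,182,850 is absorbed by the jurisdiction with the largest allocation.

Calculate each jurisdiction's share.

Totals — lane-miles 446.8, residents 9,435.
Blended shares (80% lane-miles + 20% residents): Central Precinct 0.2484; Meridian Borough 0.2845; West District 0.0751; Lakeview Township 0.2942; Riverside Ward 0.0977.
Pro-rata amounts: Central Precinct 1,784,569.77; Meridian Borough 2,043,634.35; West District 539,419.21; Lakeview Township 2,113,419.04; Riverside Ward 701,807.63.
Rounded to nearest $50: Central Precinct $1,784,550; Meridian Borough $2,043,650; West District $539,400; Lakeview Township $2,113,400; Riverside Ward $701,800. Sum = $7,182,800.
Difference $7,182,850 − $7,182,800 = +$50 applied to largest allocation (Lakeview Township): Lakeview Township becomes $2,113,450.

Central Precinct: $1,784,550; Meridian Borough: $2,043,650; West District: $539,400; Lakeview Township: $2,113,450; Riverside Ward: $701,800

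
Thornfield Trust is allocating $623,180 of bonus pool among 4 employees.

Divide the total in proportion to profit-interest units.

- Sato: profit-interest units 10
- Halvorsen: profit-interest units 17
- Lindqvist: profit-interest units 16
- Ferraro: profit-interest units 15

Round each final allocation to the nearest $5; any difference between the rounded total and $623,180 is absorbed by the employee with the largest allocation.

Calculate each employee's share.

Sato: $107,445 | Halvorsen: $182,660 | Lindqvist: $171,910 | Ferraro: $161,165

Profit-interest units total: 58.
Raw shares: Sato 10/58 × $623,180 = 107,444.83; Halvorsen 17/58 × $623,180 = 182,656.21; Lindqvist 16/58 × $623,180 = 171,911.72; Ferraro 15/58 × $623,180 = 161,167.24.
At nearest $5: Sato $107,445; Halvorsen $182,655; Lindqvist $171,910; Ferraro $161,165. Sum = $623,175.
Difference $623,180 − $623,175 = +$5 applied to largest allocation (Halvorsen): Halvorsen becomes $182,660.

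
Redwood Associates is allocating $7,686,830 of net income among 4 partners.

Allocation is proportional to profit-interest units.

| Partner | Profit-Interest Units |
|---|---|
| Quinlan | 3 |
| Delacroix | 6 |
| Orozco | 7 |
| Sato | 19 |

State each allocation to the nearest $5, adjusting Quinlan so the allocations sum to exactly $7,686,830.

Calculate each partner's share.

Combined profit-interest units = 35.
Raw shares: Quinlan 3/35 × $7,686,830 = 658,871.14; Delacroix 6/35 × $7,686,830 = 1,317,742.29; Orozco 7/35 × $7,686,830 = 1,537,366.00; Sato 19/35 × $7,686,830 = 4,172,850.57.
After rounding ($5): Quinlan $658,870; Delacroix $1,317,740; Orozco $1,537,365; Sato $4,172,850. Sum = $7,686,825.
Difference $7,686,830 − $7,686,825 = +$5 applied to Quinlan: Quinlan becomes $658,875.

Quinlan: $658,875 | Delacroix: $1,317,740 | Orozco: $1,537,365 | Sato: $4,172,850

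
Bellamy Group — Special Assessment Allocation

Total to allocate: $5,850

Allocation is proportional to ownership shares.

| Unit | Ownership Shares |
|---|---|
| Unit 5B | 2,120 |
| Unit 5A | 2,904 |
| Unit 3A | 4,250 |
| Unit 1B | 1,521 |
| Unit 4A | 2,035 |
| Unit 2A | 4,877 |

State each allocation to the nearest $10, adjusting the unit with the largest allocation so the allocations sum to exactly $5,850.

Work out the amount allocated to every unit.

Unit 5B: $700 | Unit 5A: $960 | Unit 3A: $1,400 | Unit 1B: $500 | Unit 4A: $670 | Unit 2A: $1,620

Combined ownership shares = 17,707.
Raw shares: Unit 5B 2,120/17,707 × $5,850 = 700.40; Unit 5A 2,904/17,707 × $5,850 = 959.42; Unit 3A 4,250/17,707 × $5,850 = 1,404.11; Unit 1B 1,521/17,707 × $5,850 = 502.50; Unit 4A 2,035/17,707 × $5,850 = 672.32; Unit 2A 4,877/17,707 × $5,850 = 1,611.25.
After rounding ($10): Unit 5B $700; Unit 5A $960; Unit 3A $1,400; Unit 1B $500; Unit 4A $670; Unit 2A $1,610. Sum = $5,840.
Difference $5,850 − $5,840 = +$10 applied to largest allocation (Unit 2A): Unit 2A becomes $1,620.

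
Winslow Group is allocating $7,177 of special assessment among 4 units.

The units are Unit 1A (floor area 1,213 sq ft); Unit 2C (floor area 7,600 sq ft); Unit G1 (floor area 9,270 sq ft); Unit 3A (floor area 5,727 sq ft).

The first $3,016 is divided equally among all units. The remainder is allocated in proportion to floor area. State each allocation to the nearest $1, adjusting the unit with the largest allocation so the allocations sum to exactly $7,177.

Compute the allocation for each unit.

$3,016 shared equally gives $754 per unit.
Remainder $4,161 by floor area (total 23,810): Unit 1A 211.98 → $212; Unit 2C 1,328.16 → $1,328; Unit G1 1,620.01 → $1,620; Unit 3A 1,000.84 → $1,001.
Totals: Unit 1A $754 + $212 = $966; Unit 2C $754 + $1,328 = $2,082; Unit G1 $754 + $1,620 = $2,374; Unit 3A $754 + $1,001 = $1,755.

Unit 1A: $966; Unit 2C: $2,082; Unit G1: $2,374; Unit 3A: $1,755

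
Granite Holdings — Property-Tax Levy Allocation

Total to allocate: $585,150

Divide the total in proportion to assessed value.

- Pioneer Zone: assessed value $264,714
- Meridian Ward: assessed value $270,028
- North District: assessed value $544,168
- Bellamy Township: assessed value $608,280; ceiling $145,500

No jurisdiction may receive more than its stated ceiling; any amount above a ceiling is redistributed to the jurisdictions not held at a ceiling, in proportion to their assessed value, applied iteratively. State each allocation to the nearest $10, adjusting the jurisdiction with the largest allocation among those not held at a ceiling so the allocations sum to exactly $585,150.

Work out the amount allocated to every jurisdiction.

Sum of assessed value: 1,687,190.
Unconstrained shares: Pioneer Zone 91,807.92; Meridian Ward 93,650.91; North District 188,727.95; Bellamy Township 210,963.22.
Cap binds for Bellamy Township ($145,500); balance $439,650 reallocated over remaining assessed value 1,078,910.
Redistributed shares: Pioneer Zone 107,869.53 → $107,870; Meridian Ward 110,034.95 → $110,030; North District 221,745.52 → $221,750.

Pioneer Zone: $107,870 | Meridian Ward: $110,030 | North District: $221,750 | Bellamy Township: $145,500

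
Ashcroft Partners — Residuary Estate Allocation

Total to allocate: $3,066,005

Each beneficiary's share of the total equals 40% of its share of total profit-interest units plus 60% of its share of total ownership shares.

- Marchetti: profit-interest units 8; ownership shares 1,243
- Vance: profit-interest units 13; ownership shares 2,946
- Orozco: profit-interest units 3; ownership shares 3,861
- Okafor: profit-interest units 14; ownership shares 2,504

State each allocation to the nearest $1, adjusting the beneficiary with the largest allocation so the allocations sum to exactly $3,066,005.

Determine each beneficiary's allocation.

Marchetti: $474,850 | Vance: $933,058 | Orozco: $769,808 | Okafor: $888,289

Totals — profit-interest units 38, ownership shares 10,554.
Combined weights (40% profit-interest units + 60% ownership shares): Marchetti 0.1549; Vance 0.3043; Orozco 0.2511; Okafor 0.2897.
Unrounded shares: Marchetti 474,849.60; Vance 933,057.77; Orozco 769,808.44; Okafor 888,289.20.
At nearest $1: Marchetti $474,850; Vance $933,058; Orozco $769,808; Okafor $888,289. Sum = $3,066,005.
Rounded total matches; no reconciliation needed.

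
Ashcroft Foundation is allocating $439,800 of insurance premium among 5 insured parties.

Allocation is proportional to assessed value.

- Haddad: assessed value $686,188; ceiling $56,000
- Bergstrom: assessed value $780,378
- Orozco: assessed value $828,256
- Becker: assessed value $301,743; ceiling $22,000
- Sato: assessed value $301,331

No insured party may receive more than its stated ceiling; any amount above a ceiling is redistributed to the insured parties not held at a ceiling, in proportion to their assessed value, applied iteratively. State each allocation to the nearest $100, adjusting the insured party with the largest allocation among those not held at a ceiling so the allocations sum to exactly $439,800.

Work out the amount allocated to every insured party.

Total assessed value = 2,897,896.
Pro-rata shares before constraints: Haddad 104,139.51; Bergstrom 118,434.29; Orozco 125,700.50; Becker 45,794.11; Sato 45,731.58.
Cap binds for Haddad ($56,000), Becker ($22,000); balance $361,800 reallocated over remaining assessed value 1,909,965.
Remaining shares: Bergstrom 147,825.10 → $147,800; Orozco 156,894.51 → $156,900; Sato 57,080.39 → $57,100.

Haddad: $56,000; Bergstrom: $147,800; Orozco: $156,900; Becker: $22,000; Sato: $57,100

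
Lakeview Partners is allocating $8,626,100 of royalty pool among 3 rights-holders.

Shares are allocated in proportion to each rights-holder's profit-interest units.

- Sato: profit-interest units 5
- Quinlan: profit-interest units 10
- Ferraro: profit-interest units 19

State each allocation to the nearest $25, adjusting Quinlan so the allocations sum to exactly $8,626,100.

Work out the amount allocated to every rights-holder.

Sum of profit-interest units: 34.
Unrounded shares: Sato 5/34 × $8,626,100 = 1,268,544.12; Quinlan 10/34 × $8,626,100 = 2,537,088.24; Ferraro 19/34 × $8,626,100 = 4,820,467.65.
At nearest $25: Sato $1,268,550; Quinlan $2,537,100; Ferraro $4,820,475. Sum = $8,626,125.
Difference $8,626,100 − $8,626,125 = −$25 applied to Quinlan: Quinlan becomes $2,537,075.

Sato: $1,268,550; Quinlan: $2,537,075; Ferraro: $4,820,475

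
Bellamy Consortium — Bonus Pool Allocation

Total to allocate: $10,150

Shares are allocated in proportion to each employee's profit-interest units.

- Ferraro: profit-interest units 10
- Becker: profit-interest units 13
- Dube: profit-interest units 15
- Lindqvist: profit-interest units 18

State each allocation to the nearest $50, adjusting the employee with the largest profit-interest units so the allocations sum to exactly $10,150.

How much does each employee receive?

Profit-interest units total: 10 + 13 + 15 + 18 = 56.
Proportional shares: Ferraro 1,812.50; Becker 2,356.25; Dube 2,718.75; Lindqvist 3,262.50.
Rounded to nearest $50: Ferraro $1,800; Becker $2,350; Dube $2,700; Lindqvist $3,250. Sum = $10,100.
Difference $10,150 − $10,100 = +$50 applied to largest profit-interest units (Lindqvist): Lindqvist becomes $3,300.

Ferraro: $1,800 | Becker: $2,350 | Dube: $2,700 | Lindqvist: $3,300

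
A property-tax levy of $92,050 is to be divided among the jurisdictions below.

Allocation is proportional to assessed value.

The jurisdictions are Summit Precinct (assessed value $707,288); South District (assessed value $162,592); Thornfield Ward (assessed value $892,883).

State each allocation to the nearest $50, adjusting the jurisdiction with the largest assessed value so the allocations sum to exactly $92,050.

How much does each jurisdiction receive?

Summit Precinct: $36,950 | South District: $8,500 | Thornfield Ward: $46,600

Combined assessed value = 1,762,763.
Raw shares: Summit Precinct 707,288/1,762,763 × $92,050 = 36,933.98; South District 162,592/1,762,763 × $92,050 = 8,490.42; Thornfield Ward 892,883/1,762,763 × $92,050 = 46,625.60.
At nearest $50: Summit Precinct $36,950; South District $8,500; Thornfield Ward $46,650. Sum = $92,100.
Difference $92,050 − $92,100 = −$50 applied to largest assessed value (Thornfield Ward): Thornfield Ward becomes $46,600.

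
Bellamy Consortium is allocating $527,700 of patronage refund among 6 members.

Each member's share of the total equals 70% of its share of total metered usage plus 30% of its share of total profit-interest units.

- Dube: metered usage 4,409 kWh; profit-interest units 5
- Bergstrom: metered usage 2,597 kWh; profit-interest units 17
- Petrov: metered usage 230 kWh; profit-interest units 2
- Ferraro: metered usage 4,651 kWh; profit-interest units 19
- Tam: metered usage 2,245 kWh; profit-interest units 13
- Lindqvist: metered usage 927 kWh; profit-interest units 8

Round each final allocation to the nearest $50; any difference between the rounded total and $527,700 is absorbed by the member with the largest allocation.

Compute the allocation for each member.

Totals — metered usage 15,059, profit-interest units 64.
Composite weights (70% metered usage + 30% profit-interest units): Dube 0.2284; Bergstrom 0.2004; Petrov 0.0201; Ferraro 0.3053; Tam 0.1653; Lindqvist 0.0806.
Unrounded shares: Dube 120,518.61; Bergstrom 105,754.25; Petrov 10,588.98; Ferraro 161,085.07; Tam 87,225.48; Lindqvist 42,527.61.
At nearest $50: Dube $120,500; Bergstrom $105,750; Petrov $10,600; Ferraro $161,100; Tam $87,250; Lindqvist $42,550. Sum = $527,750.
Difference $527,700 − $527,750 = −$50 applied to largest allocation (Ferraro): Ferraro becomes $161,050.

Dube: $120,500 · Bergstrom: $105,750 · Petrov: $10,600 · Ferraro: $161,050 · Tam: $87,250 · Lindqvist: $42,550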